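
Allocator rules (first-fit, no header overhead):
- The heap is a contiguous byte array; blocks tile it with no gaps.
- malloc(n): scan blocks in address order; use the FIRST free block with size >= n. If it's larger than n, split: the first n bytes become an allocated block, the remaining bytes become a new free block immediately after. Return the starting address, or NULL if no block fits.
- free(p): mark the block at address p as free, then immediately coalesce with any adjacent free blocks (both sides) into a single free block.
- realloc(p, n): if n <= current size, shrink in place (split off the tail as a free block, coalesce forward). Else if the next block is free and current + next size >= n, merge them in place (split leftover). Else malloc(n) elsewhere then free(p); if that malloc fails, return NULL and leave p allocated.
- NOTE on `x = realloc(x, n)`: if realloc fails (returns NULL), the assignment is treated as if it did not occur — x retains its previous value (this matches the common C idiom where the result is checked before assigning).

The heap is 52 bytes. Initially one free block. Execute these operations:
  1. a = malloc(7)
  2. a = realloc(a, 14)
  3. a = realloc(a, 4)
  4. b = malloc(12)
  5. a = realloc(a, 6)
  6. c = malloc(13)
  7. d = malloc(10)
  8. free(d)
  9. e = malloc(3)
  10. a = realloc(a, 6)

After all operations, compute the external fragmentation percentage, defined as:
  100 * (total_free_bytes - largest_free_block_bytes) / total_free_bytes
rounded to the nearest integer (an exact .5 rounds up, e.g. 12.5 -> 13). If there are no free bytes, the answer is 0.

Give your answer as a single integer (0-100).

Op 1: a = malloc(7) -> a = 0; heap: [0-6 ALLOC][7-51 FREE]
Op 2: a = realloc(a, 14) -> a = 0; heap: [0-13 ALLOC][14-51 FREE]
Op 3: a = realloc(a, 4) -> a = 0; heap: [0-3 ALLOC][4-51 FREE]
Op 4: b = malloc(12) -> b = 4; heap: [0-3 ALLOC][4-15 ALLOC][16-51 FREE]
Op 5: a = realloc(a, 6) -> a = 16; heap: [0-3 FREE][4-15 ALLOC][16-21 ALLOC][22-51 FREE]
Op 6: c = malloc(13) -> c = 22; heap: [0-3 FREE][4-15 ALLOC][16-21 ALLOC][22-34 ALLOC][35-51 FREE]
Op 7: d = malloc(10) -> d = 35; heap: [0-3 FREE][4-15 ALLOC][16-21 ALLOC][22-34 ALLOC][35-44 ALLOC][45-51 FREE]
Op 8: free(d) -> (freed d); heap: [0-3 FREE][4-15 ALLOC][16-21 ALLOC][22-34 ALLOC][35-51 FREE]
Op 9: e = malloc(3) -> e = 0; heap: [0-2 ALLOC][3-3 FREE][4-15 ALLOC][16-21 ALLOC][22-34 ALLOC][35-51 FREE]
Op 10: a = realloc(a, 6) -> a = 16; heap: [0-2 ALLOC][3-3 FREE][4-15 ALLOC][16-21 ALLOC][22-34 ALLOC][35-51 FREE]
Free blocks: [1 17] total_free=18 largest=17 -> 100*(18-17)/18 = 100/18 ≈ 5.556 -> rounds to 6

Answer: 6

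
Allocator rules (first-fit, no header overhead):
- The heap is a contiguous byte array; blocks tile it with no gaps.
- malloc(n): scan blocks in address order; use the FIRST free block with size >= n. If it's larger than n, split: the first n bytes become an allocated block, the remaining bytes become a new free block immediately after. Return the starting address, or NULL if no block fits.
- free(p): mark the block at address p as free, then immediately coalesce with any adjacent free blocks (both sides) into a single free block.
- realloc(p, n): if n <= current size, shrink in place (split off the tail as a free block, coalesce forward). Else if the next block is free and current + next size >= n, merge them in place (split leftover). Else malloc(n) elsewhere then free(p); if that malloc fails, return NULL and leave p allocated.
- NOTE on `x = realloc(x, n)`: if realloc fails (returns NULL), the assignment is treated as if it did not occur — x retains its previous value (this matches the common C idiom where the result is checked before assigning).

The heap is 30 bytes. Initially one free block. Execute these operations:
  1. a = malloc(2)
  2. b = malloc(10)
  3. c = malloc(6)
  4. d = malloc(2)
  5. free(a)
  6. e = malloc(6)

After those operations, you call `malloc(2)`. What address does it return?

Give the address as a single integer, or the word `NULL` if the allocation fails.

Op 1: a = malloc(2) -> a = 0; heap: [0-1 ALLOC][2-29 FREE]
Op 2: b = malloc(10) -> b = 2; heap: [0-1 ALLOC][2-11 ALLOC][12-29 FREE]
Op 3: c = malloc(6) -> c = 12; heap: [0-1 ALLOC][2-11 ALLOC][12-17 ALLOC][18-29 FREE]
Op 4: d = malloc(2) -> d = 18; heap: [0-1 ALLOC][2-11 ALLOC][12-17 ALLOC][18-19 ALLOC][20-29 FREE]
Op 5: free(a) -> (freed a); heap: [0-1 FREE][2-11 ALLOC][12-17 ALLOC][18-19 ALLOC][20-29 FREE]
Op 6: e = malloc(6) -> e = 20; heap: [0-1 FREE][2-11 ALLOC][12-17 ALLOC][18-19 ALLOC][20-25 ALLOC][26-29 FREE]
malloc(2): first-fit scan over [0-1 FREE][2-11 ALLOC][12-17 ALLOC][18-19 ALLOC][20-25 ALLOC][26-29 FREE] -> 0

Answer: 0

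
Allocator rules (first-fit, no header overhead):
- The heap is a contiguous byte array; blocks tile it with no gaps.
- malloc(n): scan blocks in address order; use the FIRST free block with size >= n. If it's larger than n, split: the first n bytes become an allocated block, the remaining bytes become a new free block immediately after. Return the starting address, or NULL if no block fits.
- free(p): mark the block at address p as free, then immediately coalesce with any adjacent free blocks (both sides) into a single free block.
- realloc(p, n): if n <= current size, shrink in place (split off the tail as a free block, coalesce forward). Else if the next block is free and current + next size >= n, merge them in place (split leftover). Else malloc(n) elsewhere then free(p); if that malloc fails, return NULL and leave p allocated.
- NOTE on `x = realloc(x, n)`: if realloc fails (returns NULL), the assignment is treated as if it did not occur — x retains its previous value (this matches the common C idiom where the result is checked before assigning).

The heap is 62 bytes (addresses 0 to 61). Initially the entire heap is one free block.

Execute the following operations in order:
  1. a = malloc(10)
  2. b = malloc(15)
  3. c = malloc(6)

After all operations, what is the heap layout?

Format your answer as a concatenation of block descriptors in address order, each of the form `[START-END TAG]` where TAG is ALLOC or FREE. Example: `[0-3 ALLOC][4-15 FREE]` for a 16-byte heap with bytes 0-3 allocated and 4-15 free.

Op 1: a = malloc(10) -> a = 0; heap: [0-9 ALLOC][10-61 FREE]
Op 2: b = malloc(15) -> b = 10; heap: [0-9 ALLOC][10-24 ALLOC][25-61 FREE]
Op 3: c = malloc(6) -> c = 25; heap: [0-9 ALLOC][10-24 ALLOC][25-30 ALLOC][31-61 FREE]

Answer: [0-9 ALLOC][10-24 ALLOC][25-30 ALLOC][31-61 FREE]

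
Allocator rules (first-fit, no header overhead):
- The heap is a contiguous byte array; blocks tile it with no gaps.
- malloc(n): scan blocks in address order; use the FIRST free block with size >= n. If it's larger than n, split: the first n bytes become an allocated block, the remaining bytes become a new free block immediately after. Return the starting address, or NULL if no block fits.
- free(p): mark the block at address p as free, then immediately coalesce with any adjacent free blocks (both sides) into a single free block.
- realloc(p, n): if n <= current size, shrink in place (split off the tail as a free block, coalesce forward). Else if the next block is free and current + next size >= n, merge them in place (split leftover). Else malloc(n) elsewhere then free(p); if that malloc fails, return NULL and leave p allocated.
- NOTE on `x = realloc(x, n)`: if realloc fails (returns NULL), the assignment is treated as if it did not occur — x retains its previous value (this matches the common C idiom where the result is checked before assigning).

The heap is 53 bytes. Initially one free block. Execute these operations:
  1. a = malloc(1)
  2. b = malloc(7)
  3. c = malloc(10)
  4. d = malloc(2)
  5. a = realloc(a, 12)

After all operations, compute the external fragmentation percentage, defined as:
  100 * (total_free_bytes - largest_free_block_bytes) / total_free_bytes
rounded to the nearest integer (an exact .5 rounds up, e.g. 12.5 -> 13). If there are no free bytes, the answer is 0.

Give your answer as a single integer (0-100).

Op 1: a = malloc(1) -> a = 0; heap: [0-0 ALLOC][1-52 FREE]
Op 2: b = malloc(7) -> b = 1; heap: [0-0 ALLOC][1-7 ALLOC][8-52 FREE]
Op 3: c = malloc(10) -> c = 8; heap: [0-0 ALLOC][1-7 ALLOC][8-17 ALLOC][18-52 FREE]
Op 4: d = malloc(2) -> d = 18; heap: [0-0 ALLOC][1-7 ALLOC][8-17 ALLOC][18-19 ALLOC][20-52 FREE]
Op 5: a = realloc(a, 12) -> a = 20; heap: [0-0 FREE][1-7 ALLOC][8-17 ALLOC][18-19 ALLOC][20-31 ALLOC][32-52 FREE]
Free blocks: [1 21] total_free=22 largest=21 -> 100*(22-21)/22 = 100/22 ≈ 4.545 -> rounds to 5

Answer: 5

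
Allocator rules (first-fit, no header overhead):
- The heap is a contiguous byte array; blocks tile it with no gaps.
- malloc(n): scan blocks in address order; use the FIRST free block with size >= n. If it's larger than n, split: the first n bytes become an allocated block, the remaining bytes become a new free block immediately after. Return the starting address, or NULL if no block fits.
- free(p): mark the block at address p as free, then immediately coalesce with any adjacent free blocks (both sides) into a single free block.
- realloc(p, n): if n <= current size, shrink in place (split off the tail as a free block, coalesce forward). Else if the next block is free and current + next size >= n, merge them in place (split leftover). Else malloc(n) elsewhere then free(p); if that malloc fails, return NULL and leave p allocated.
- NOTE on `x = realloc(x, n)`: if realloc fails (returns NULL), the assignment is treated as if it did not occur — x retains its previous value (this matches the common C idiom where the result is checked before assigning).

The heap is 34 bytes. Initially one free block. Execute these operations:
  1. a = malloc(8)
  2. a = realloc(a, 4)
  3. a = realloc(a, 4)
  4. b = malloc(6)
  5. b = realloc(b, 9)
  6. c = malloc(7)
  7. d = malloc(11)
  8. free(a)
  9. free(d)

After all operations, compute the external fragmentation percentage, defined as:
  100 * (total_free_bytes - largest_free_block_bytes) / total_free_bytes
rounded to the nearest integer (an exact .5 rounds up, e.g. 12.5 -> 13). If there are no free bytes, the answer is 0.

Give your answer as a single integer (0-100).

Answer: 22

Derivation:
Op 1: a = malloc(8) -> a = 0; heap: [0-7 ALLOC][8-33 FREE]
Op 2: a = realloc(a, 4) -> a = 0; heap: [0-3 ALLOC][4-33 FREE]
Op 3: a = realloc(a, 4) -> a = 0; heap: [0-3 ALLOC][4-33 FREE]
Op 4: b = malloc(6) -> b = 4; heap: [0-3 ALLOC][4-9 ALLOC][10-33 FREE]
Op 5: b = realloc(b, 9) -> b = 4; heap: [0-3 ALLOC][4-12 ALLOC][13-33 FREE]
Op 6: c = malloc(7) -> c = 13; heap: [0-3 ALLOC][4-12 ALLOC][13-19 ALLOC][20-33 FREE]
Op 7: d = malloc(11) -> d = 20; heap: [0-3 ALLOC][4-12 ALLOC][13-19 ALLOC][20-30 ALLOC][31-33 FREE]
Op 8: free(a) -> (freed a); heap: [0-3 FREE][4-12 ALLOC][13-19 ALLOC][20-30 ALLOC][31-33 FREE]
Op 9: free(d) -> (freed d); heap: [0-3 FREE][4-12 ALLOC][13-19 ALLOC][20-33 FREE]
Free blocks: [4 14] total_free=18 largest=14 -> 100*(18-14)/18 = 400/18 ≈ 22.222 -> rounds to 22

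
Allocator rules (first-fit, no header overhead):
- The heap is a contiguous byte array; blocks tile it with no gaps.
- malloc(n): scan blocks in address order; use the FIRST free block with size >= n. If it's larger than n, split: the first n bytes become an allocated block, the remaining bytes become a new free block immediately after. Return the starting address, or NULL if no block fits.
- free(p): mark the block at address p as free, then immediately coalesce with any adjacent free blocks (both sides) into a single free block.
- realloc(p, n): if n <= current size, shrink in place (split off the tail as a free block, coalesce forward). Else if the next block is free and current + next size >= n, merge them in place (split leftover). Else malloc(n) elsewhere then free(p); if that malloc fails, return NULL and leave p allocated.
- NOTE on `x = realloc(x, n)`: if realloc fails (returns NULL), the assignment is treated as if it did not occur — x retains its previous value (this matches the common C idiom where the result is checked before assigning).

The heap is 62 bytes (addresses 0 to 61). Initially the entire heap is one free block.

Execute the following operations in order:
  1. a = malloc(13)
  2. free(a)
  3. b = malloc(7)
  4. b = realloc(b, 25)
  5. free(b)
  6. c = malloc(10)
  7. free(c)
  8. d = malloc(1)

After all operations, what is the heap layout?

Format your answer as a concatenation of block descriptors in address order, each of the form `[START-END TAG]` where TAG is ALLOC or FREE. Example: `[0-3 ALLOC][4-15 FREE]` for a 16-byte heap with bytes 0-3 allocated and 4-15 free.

Op 1: a = malloc(13) -> a = 0; heap: [0-12 ALLOC][13-61 FREE]
Op 2: free(a) -> (freed a); heap: [0-61 FREE]
Op 3: b = malloc(7) -> b = 0; heap: [0-6 ALLOC][7-61 FREE]
Op 4: b = realloc(b, 25) -> b = 0; heap: [0-24 ALLOC][25-61 FREE]
Op 5: free(b) -> (freed b); heap: [0-61 FREE]
Op 6: c = malloc(10) -> c = 0; heap: [0-9 ALLOC][10-61 FREE]
Op 7: free(c) -> (freed c); heap: [0-61 FREE]
Op 8: d = malloc(1) -> d = 0; heap: [0-0 ALLOC][1-61 FREE]

Answer: [0-0 ALLOC][1-61 FREE]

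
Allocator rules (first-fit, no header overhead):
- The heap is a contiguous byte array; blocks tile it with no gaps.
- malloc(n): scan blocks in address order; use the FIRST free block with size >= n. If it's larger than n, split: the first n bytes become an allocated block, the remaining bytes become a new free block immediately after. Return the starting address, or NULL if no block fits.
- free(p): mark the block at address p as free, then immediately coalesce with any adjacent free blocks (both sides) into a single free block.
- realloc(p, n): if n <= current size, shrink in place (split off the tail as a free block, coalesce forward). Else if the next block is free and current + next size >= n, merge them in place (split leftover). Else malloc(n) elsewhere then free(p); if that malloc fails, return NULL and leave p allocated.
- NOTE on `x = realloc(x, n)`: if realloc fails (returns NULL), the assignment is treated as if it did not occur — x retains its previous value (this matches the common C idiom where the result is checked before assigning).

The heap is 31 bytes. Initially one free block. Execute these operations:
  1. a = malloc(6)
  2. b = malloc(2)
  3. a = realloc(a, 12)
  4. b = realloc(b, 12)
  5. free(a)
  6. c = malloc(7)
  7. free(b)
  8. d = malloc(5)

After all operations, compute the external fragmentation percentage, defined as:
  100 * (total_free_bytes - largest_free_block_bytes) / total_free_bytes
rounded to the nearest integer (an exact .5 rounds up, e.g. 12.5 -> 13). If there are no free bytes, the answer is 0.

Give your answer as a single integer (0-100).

Answer: 16

Derivation:
Op 1: a = malloc(6) -> a = 0; heap: [0-5 ALLOC][6-30 FREE]
Op 2: b = malloc(2) -> b = 6; heap: [0-5 ALLOC][6-7 ALLOC][8-30 FREE]
Op 3: a = realloc(a, 12) -> a = 8; heap: [0-5 FREE][6-7 ALLOC][8-19 ALLOC][20-30 FREE]
Op 4: b = realloc(b, 12) -> NULL (b unchanged); heap: [0-5 FREE][6-7 ALLOC][8-19 ALLOC][20-30 FREE]
Op 5: free(a) -> (freed a); heap: [0-5 FREE][6-7 ALLOC][8-30 FREE]
Op 6: c = malloc(7) -> c = 8; heap: [0-5 FREE][6-7 ALLOC][8-14 ALLOC][15-30 FREE]
Op 7: free(b) -> (freed b); heap: [0-7 FREE][8-14 ALLOC][15-30 FREE]
Op 8: d = malloc(5) -> d = 0; heap: [0-4 ALLOC][5-7 FREE][8-14 ALLOC][15-30 FREE]
Free blocks: [3 16] total_free=19 largest=16 -> 100*(19-16)/19 = 300/19 ≈ 15.789 -> rounds to 16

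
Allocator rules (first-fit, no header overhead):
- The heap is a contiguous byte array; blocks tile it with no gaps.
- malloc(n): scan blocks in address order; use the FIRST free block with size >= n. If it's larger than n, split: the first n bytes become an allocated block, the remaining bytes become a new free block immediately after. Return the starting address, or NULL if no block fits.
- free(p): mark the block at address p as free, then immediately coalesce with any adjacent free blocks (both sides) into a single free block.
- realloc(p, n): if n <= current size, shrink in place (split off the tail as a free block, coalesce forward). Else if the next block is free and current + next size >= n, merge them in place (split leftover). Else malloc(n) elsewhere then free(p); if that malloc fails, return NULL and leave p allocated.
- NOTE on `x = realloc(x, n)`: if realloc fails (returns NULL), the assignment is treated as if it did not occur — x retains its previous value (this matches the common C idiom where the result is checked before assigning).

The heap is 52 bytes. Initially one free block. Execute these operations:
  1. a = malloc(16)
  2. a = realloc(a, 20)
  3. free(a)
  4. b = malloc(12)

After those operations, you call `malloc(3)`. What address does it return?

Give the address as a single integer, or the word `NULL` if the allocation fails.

Op 1: a = malloc(16) -> a = 0; heap: [0-15 ALLOC][16-51 FREE]
Op 2: a = realloc(a, 20) -> a = 0; heap: [0-19 ALLOC][20-51 FREE]
Op 3: free(a) -> (freed a); heap: [0-51 FREE]
Op 4: b = malloc(12) -> b = 0; heap: [0-11 ALLOC][12-51 FREE]
malloc(3): first-fit scan over [0-11 ALLOC][12-51 FREE] -> 12

Answer: 12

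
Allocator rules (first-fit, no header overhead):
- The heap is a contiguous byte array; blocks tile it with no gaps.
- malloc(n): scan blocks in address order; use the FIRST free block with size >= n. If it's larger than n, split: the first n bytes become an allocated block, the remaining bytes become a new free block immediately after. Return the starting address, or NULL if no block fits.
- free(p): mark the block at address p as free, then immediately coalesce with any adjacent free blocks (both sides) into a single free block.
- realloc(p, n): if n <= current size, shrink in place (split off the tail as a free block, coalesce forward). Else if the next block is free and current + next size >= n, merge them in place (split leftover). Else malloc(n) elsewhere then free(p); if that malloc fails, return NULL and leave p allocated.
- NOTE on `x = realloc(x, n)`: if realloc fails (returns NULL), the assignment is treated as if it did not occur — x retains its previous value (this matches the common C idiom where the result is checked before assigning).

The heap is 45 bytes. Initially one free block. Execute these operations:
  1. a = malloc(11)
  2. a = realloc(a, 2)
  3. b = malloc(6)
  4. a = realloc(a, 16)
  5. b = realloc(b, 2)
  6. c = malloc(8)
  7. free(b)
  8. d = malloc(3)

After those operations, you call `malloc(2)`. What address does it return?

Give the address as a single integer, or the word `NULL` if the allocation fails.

Answer: 3

Derivation:
Op 1: a = malloc(11) -> a = 0; heap: [0-10 ALLOC][11-44 FREE]
Op 2: a = realloc(a, 2) -> a = 0; heap: [0-1 ALLOC][2-44 FREE]
Op 3: b = malloc(6) -> b = 2; heap: [0-1 ALLOC][2-7 ALLOC][8-44 FREE]
Op 4: a = realloc(a, 16) -> a = 8; heap: [0-1 FREE][2-7 ALLOC][8-23 ALLOC][24-44 FREE]
Op 5: b = realloc(b, 2) -> b = 2; heap: [0-1 FREE][2-3 ALLOC][4-7 FREE][8-23 ALLOC][24-44 FREE]
Op 6: c = malloc(8) -> c = 24; heap: [0-1 FREE][2-3 ALLOC][4-7 FREE][8-23 ALLOC][24-31 ALLOC][32-44 FREE]
Op 7: free(b) -> (freed b); heap: [0-7 FREE][8-23 ALLOC][24-31 ALLOC][32-44 FREE]
Op 8: d = malloc(3) -> d = 0; heap: [0-2 ALLOC][3-7 FREE][8-23 ALLOC][24-31 ALLOC][32-44 FREE]
malloc(2): first-fit scan over [0-2 ALLOC][3-7 FREE][8-23 ALLOC][24-31 ALLOC][32-44 FREE] -> 3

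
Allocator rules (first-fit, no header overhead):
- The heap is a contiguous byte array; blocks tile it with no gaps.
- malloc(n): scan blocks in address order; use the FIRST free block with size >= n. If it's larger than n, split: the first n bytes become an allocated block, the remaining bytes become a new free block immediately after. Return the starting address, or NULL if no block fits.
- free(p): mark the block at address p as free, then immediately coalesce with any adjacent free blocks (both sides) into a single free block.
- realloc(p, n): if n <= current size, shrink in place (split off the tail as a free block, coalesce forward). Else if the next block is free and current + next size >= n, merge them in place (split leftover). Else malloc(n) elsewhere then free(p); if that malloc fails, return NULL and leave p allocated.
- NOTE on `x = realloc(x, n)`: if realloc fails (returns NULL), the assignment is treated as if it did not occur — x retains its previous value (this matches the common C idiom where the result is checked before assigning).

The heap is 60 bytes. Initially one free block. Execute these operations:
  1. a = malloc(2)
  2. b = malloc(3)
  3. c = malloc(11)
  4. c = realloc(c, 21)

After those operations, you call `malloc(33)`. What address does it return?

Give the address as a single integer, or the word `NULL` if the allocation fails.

Op 1: a = malloc(2) -> a = 0; heap: [0-1 ALLOC][2-59 FREE]
Op 2: b = malloc(3) -> b = 2; heap: [0-1 ALLOC][2-4 ALLOC][5-59 FREE]
Op 3: c = malloc(11) -> c = 5; heap: [0-1 ALLOC][2-4 ALLOC][5-15 ALLOC][16-59 FREE]
Op 4: c = realloc(c, 21) -> c = 5; heap: [0-1 ALLOC][2-4 ALLOC][5-25 ALLOC][26-59 FREE]
malloc(33): first-fit scan over [0-1 ALLOC][2-4 ALLOC][5-25 ALLOC][26-59 FREE] -> 26

Answer: 26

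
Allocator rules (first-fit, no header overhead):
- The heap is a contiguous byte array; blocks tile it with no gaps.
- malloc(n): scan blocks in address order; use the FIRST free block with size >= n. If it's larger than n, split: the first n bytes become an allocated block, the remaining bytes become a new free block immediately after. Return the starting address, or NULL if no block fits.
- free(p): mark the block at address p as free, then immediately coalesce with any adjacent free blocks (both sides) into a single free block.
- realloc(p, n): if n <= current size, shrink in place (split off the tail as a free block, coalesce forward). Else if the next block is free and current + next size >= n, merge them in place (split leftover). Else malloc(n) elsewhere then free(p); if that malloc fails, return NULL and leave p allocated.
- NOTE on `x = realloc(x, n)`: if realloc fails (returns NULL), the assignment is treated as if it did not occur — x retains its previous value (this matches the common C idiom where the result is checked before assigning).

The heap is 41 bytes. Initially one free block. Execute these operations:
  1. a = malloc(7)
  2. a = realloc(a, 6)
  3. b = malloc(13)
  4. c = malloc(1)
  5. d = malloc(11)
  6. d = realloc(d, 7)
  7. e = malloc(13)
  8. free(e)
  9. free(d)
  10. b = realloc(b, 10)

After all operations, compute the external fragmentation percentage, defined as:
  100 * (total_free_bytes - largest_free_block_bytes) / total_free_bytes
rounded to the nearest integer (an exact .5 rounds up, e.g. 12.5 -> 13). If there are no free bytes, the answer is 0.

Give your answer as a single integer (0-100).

Op 1: a = malloc(7) -> a = 0; heap: [0-6 ALLOC][7-40 FREE]
Op 2: a = realloc(a, 6) -> a = 0; heap: [0-5 ALLOC][6-40 FREE]
Op 3: b = malloc(13) -> b = 6; heap: [0-5 ALLOC][6-18 ALLOC][19-40 FREE]
Op 4: c = malloc(1) -> c = 19; heap: [0-5 ALLOC][6-18 ALLOC][19-19 ALLOC][20-40 FREE]
Op 5: d = malloc(11) -> d = 20; heap: [0-5 ALLOC][6-18 ALLOC][19-19 ALLOC][20-30 ALLOC][31-40 FREE]
Op 6: d = realloc(d, 7) -> d = 20; heap: [0-5 ALLOC][6-18 ALLOC][19-19 ALLOC][20-26 ALLOC][27-40 FREE]
Op 7: e = malloc(13) -> e = 27; heap: [0-5 ALLOC][6-18 ALLOC][19-19 ALLOC][20-26 ALLOC][27-39 ALLOC][40-40 FREE]
Op 8: free(e) -> (freed e); heap: [0-5 ALLOC][6-18 ALLOC][19-19 ALLOC][20-26 ALLOC][27-40 FREE]
Op 9: free(d) -> (freed d); heap: [0-5 ALLOC][6-18 ALLOC][19-19 ALLOC][20-40 FREE]
Op 10: b = realloc(b, 10) -> b = 6; heap: [0-5 ALLOC][6-15 ALLOC][16-18 FREE][19-19 ALLOC][20-40 FREE]
Free blocks: [3 21] total_free=24 largest=21 -> 100*(24-21)/24 = 300/24 = 12.5 -> rounds to 13

Answer: 13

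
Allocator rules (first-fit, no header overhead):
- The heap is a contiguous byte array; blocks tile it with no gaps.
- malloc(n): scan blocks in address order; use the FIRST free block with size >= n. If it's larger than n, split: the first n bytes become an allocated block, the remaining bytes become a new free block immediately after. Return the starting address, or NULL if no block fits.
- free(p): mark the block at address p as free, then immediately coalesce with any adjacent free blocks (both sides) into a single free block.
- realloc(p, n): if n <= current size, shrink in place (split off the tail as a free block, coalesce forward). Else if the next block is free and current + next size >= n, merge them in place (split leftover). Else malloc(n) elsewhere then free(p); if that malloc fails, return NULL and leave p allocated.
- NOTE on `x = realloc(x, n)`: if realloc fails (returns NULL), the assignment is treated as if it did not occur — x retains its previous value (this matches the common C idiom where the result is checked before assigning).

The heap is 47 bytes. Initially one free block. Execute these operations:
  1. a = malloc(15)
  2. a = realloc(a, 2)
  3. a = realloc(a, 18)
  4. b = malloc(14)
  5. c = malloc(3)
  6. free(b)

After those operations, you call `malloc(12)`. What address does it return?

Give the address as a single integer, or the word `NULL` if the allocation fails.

Op 1: a = malloc(15) -> a = 0; heap: [0-14 ALLOC][15-46 FREE]
Op 2: a = realloc(a, 2) -> a = 0; heap: [0-1 ALLOC][2-46 FREE]
Op 3: a = realloc(a, 18) -> a = 0; heap: [0-17 ALLOC][18-46 FREE]
Op 4: b = malloc(14) -> b = 18; heap: [0-17 ALLOC][18-31 ALLOC][32-46 FREE]
Op 5: c = malloc(3) -> c = 32; heap: [0-17 ALLOC][18-31 ALLOC][32-34 ALLOC][35-46 FREE]
Op 6: free(b) -> (freed b); heap: [0-17 ALLOC][18-31 FREE][32-34 ALLOC][35-46 FREE]
malloc(12): first-fit scan over [0-17 ALLOC][18-31 FREE][32-34 ALLOC][35-46 FREE] -> 18

Answer: 18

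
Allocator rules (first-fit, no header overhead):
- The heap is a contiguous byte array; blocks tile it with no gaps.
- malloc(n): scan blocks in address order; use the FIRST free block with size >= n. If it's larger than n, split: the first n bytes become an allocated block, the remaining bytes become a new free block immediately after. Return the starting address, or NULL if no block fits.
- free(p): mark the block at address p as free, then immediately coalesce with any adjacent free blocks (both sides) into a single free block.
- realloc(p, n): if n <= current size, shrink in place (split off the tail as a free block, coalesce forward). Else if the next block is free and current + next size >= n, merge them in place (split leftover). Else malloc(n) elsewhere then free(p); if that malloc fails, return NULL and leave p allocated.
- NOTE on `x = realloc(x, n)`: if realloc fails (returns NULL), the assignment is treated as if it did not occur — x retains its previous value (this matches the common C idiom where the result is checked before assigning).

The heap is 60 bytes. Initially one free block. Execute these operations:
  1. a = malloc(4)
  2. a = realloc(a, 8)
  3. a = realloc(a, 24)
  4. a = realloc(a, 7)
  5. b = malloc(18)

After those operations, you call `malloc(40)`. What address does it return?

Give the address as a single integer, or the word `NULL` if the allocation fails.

Answer: NULL

Derivation:
Op 1: a = malloc(4) -> a = 0; heap: [0-3 ALLOC][4-59 FREE]
Op 2: a = realloc(a, 8) -> a = 0; heap: [0-7 ALLOC][8-59 FREE]
Op 3: a = realloc(a, 24) -> a = 0; heap: [0-23 ALLOC][24-59 FREE]
Op 4: a = realloc(a, 7) -> a = 0; heap: [0-6 ALLOC][7-59 FREE]
Op 5: b = malloc(18) -> b = 7; heap: [0-6 ALLOC][7-24 ALLOC][25-59 FREE]
malloc(40): first-fit scan over [0-6 ALLOC][7-24 ALLOC][25-59 FREE] -> NULL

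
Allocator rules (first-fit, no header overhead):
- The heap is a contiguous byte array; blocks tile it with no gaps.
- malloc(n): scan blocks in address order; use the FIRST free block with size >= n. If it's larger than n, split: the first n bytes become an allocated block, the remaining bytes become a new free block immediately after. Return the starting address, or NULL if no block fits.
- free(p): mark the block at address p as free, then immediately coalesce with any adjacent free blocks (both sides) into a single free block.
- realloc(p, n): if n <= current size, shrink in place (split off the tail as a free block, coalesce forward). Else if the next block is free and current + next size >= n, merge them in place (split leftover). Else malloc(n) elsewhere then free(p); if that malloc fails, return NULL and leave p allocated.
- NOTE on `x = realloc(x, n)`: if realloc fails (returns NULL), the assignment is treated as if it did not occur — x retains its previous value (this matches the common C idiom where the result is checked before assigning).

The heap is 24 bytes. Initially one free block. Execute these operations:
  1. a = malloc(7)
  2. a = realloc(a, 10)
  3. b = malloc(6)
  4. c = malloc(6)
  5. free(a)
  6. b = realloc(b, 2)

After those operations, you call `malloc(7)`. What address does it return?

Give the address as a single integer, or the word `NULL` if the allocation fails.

Op 1: a = malloc(7) -> a = 0; heap: [0-6 ALLOC][7-23 FREE]
Op 2: a = realloc(a, 10) -> a = 0; heap: [0-9 ALLOC][10-23 FREE]
Op 3: b = malloc(6) -> b = 10; heap: [0-9 ALLOC][10-15 ALLOC][16-23 FREE]
Op 4: c = malloc(6) -> c = 16; heap: [0-9 ALLOC][10-15 ALLOC][16-21 ALLOC][22-23 FREE]
Op 5: free(a) -> (freed a); heap: [0-9 FREE][10-15 ALLOC][16-21 ALLOC][22-23 FREE]
Op 6: b = realloc(b, 2) -> b = 10; heap: [0-9 FREE][10-11 ALLOC][12-15 FREE][16-21 ALLOC][22-23 FREE]
malloc(7): first-fit scan over [0-9 FREE][10-11 ALLOC][12-15 FREE][16-21 ALLOC][22-23 FREE] -> 0

Answer: 0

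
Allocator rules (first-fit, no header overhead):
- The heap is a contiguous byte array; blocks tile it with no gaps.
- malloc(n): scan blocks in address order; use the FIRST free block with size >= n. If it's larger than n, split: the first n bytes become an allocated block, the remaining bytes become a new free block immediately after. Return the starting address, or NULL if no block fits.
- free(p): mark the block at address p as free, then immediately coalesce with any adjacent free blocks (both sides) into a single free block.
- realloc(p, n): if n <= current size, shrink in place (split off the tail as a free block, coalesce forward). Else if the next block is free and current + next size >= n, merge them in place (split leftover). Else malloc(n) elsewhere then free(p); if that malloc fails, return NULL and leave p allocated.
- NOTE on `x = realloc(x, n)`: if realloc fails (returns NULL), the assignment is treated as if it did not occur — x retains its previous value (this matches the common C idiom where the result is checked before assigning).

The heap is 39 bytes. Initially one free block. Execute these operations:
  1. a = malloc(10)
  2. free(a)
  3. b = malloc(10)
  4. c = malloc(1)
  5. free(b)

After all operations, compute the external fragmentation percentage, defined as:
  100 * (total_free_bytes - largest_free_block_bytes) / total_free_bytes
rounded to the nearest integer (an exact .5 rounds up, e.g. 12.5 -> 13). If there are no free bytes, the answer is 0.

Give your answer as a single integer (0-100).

Op 1: a = malloc(10) -> a = 0; heap: [0-9 ALLOC][10-38 FREE]
Op 2: free(a) -> (freed a); heap: [0-38 FREE]
Op 3: b = malloc(10) -> b = 0; heap: [0-9 ALLOC][10-38 FREE]
Op 4: c = malloc(1) -> c = 10; heap: [0-9 ALLOC][10-10 ALLOC][11-38 FREE]
Op 5: free(b) -> (freed b); heap: [0-9 FREE][10-10 ALLOC][11-38 FREE]
Free blocks: [10 28] total_free=38 largest=28 -> 100*(38-28)/38 = 1000/38 ≈ 26.316 -> rounds to 26

Answer: 26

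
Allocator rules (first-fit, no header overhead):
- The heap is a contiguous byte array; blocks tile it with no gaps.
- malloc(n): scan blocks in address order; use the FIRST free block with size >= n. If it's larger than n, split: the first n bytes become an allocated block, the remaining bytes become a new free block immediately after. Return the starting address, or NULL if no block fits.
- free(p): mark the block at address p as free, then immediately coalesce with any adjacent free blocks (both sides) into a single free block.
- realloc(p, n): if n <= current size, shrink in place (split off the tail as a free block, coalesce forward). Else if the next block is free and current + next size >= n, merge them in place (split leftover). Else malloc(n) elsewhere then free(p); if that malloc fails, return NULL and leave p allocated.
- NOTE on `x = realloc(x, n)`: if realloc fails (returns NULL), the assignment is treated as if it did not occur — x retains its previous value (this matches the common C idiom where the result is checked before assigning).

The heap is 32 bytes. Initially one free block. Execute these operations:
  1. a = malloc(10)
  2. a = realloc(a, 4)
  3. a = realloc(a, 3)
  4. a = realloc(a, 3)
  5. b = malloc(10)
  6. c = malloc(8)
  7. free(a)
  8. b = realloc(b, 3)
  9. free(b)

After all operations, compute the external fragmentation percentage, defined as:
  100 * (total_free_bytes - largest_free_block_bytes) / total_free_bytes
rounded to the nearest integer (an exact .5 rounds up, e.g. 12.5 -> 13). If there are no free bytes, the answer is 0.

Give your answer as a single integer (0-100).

Op 1: a = malloc(10) -> a = 0; heap: [0-9 ALLOC][10-31 FREE]
Op 2: a = realloc(a, 4) -> a = 0; heap: [0-3 ALLOC][4-31 FREE]
Op 3: a = realloc(a, 3) -> a = 0; heap: [0-2 ALLOC][3-31 FREE]
Op 4: a = realloc(a, 3) -> a = 0; heap: [0-2 ALLOC][3-31 FREE]
Op 5: b = malloc(10) -> b = 3; heap: [0-2 ALLOC][3-12 ALLOC][13-31 FREE]
Op 6: c = malloc(8) -> c = 13; heap: [0-2 ALLOC][3-12 ALLOC][13-20 ALLOC][21-31 FREE]
Op 7: free(a) -> (freed a); heap: [0-2 FREE][3-12 ALLOC][13-20 ALLOC][21-31 FREE]
Op 8: b = realloc(b, 3) -> b = 3; heap: [0-2 FREE][3-5 ALLOC][6-12 FREE][13-20 ALLOC][21-31 FREE]
Op 9: free(b) -> (freed b); heap: [0-12 FREE][13-20 ALLOC][21-31 FREE]
Free blocks: [13 11] total_free=24 largest=13 -> 100*(24-13)/24 = 1100/24 ≈ 45.833 -> rounds to 46

Answer: 46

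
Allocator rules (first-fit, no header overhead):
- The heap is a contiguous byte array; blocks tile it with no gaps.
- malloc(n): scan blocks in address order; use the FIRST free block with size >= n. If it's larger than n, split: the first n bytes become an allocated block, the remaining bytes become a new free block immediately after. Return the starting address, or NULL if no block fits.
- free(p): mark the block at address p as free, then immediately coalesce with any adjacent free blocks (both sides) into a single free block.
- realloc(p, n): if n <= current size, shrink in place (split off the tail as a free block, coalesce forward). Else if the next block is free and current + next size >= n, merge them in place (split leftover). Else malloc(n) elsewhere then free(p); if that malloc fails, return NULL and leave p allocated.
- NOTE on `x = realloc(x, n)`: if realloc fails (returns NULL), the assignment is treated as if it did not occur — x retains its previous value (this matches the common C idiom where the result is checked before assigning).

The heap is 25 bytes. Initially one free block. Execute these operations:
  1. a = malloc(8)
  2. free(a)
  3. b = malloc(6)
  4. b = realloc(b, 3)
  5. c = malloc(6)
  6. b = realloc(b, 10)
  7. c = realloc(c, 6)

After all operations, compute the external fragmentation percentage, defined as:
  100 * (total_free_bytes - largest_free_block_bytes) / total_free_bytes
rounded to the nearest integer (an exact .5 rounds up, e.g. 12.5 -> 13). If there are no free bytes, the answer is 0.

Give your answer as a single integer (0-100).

Answer: 33

Derivation:
Op 1: a = malloc(8) -> a = 0; heap: [0-7 ALLOC][8-24 FREE]
Op 2: free(a) -> (freed a); heap: [0-24 FREE]
Op 3: b = malloc(6) -> b = 0; heap: [0-5 ALLOC][6-24 FREE]
Op 4: b = realloc(b, 3) -> b = 0; heap: [0-2 ALLOC][3-24 FREE]
Op 5: c = malloc(6) -> c = 3; heap: [0-2 ALLOC][3-8 ALLOC][9-24 FREE]
Op 6: b = realloc(b, 10) -> b = 9; heap: [0-2 FREE][3-8 ALLOC][9-18 ALLOC][19-24 FREE]
Op 7: c = realloc(c, 6) -> c = 3; heap: [0-2 FREE][3-8 ALLOC][9-18 ALLOC][19-24 FREE]
Free blocks: [3 6] total_free=9 largest=6 -> 100*(9-6)/9 = 300/9 ≈ 33.333 -> rounds to 33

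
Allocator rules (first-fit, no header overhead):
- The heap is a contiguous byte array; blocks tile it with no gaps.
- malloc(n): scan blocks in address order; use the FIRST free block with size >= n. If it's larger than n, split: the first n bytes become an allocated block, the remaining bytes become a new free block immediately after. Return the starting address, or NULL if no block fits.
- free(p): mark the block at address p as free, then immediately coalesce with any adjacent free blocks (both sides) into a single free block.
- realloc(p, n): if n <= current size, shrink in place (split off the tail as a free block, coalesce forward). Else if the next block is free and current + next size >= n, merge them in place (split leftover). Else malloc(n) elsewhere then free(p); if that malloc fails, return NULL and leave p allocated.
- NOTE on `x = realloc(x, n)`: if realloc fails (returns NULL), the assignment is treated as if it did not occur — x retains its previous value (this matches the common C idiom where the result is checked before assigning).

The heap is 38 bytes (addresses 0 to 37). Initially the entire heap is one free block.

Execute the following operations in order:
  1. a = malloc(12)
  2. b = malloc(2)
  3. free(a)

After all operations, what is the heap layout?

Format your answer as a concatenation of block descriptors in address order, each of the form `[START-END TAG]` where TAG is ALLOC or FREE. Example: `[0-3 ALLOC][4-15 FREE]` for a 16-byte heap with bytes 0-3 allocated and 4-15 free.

Op 1: a = malloc(12) -> a = 0; heap: [0-11 ALLOC][12-37 FREE]
Op 2: b = malloc(2) -> b = 12; heap: [0-11 ALLOC][12-13 ALLOC][14-37 FREE]
Op 3: free(a) -> (freed a); heap: [0-11 FREE][12-13 ALLOC][14-37 FREE]

Answer: [0-11 FREE][12-13 ALLOC][14-37 FREE]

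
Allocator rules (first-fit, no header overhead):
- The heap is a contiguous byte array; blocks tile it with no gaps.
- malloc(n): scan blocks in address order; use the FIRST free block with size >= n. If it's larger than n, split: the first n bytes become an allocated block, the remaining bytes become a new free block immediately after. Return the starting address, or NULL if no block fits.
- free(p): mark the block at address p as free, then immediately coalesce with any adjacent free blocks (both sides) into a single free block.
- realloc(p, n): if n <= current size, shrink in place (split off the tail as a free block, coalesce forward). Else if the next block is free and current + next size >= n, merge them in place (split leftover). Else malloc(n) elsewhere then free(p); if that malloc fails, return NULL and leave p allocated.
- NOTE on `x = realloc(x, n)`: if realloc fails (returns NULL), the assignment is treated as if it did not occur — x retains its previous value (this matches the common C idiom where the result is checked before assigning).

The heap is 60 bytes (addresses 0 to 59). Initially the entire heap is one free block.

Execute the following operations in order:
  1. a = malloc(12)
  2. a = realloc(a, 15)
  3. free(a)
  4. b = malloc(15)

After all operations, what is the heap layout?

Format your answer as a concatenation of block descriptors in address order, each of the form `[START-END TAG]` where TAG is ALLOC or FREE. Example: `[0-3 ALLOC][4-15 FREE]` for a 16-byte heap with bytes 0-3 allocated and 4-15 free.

Answer: [0-14 ALLOC][15-59 FREE]

Derivation:
Op 1: a = malloc(12) -> a = 0; heap: [0-11 ALLOC][12-59 FREE]
Op 2: a = realloc(a, 15) -> a = 0; heap: [0-14 ALLOC][15-59 FREE]
Op 3: free(a) -> (freed a); heap: [0-59 FREE]
Op 4: b = malloc(15) -> b = 0; heap: [0-14 ALLOC][15-59 FREE]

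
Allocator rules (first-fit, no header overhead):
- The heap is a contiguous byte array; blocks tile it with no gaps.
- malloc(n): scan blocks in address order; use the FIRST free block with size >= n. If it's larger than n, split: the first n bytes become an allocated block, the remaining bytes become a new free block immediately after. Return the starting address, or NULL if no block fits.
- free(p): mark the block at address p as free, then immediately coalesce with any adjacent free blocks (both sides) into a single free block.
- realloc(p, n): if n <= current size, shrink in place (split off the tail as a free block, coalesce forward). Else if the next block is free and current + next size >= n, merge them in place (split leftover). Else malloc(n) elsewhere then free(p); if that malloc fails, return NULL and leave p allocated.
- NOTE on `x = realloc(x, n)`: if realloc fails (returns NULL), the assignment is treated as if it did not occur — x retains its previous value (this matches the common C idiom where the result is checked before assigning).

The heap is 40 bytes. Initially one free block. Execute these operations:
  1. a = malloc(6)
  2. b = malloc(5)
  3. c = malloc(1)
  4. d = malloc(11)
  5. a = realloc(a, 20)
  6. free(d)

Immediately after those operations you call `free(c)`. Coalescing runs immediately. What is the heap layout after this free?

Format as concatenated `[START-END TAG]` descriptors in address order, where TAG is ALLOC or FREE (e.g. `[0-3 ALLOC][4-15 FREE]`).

Op 1: a = malloc(6) -> a = 0; heap: [0-5 ALLOC][6-39 FREE]
Op 2: b = malloc(5) -> b = 6; heap: [0-5 ALLOC][6-10 ALLOC][11-39 FREE]
Op 3: c = malloc(1) -> c = 11; heap: [0-5 ALLOC][6-10 ALLOC][11-11 ALLOC][12-39 FREE]
Op 4: d = malloc(11) -> d = 12; heap: [0-5 ALLOC][6-10 ALLOC][11-11 ALLOC][12-22 ALLOC][23-39 FREE]
Op 5: a = realloc(a, 20) -> NULL (a unchanged); heap: [0-5 ALLOC][6-10 ALLOC][11-11 ALLOC][12-22 ALLOC][23-39 FREE]
Op 6: free(d) -> (freed d); heap: [0-5 ALLOC][6-10 ALLOC][11-11 ALLOC][12-39 FREE]
free(c): c = 11 -> block [11-11 ALLOC]; mark free, coalesce with adjacent free neighbors -> [0-5 ALLOC][6-10 ALLOC][11-39 FREE]

Answer: [0-5 ALLOC][6-10 ALLOC][11-39 FREE]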